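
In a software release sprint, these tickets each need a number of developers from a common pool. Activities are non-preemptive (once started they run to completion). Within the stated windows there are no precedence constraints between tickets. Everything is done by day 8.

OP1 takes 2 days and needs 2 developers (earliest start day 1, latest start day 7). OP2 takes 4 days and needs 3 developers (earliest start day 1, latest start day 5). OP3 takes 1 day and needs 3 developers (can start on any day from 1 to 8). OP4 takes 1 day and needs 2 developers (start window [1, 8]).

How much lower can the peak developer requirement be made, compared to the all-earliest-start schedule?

7

Early-start peak: d1:10  d2:5  d3:3  d4:3  d5:0  d6:0  d7:0  d8:0 ⇒ 10.
Leveled (OP1@1, OP2@3, OP3@7, OP4@8): d1:2  d2:2  d3:3  d4:3  d5:3  d6:3  d7:3  d8:2 ⇒ 3.
Reduction 10 − 3 = 7.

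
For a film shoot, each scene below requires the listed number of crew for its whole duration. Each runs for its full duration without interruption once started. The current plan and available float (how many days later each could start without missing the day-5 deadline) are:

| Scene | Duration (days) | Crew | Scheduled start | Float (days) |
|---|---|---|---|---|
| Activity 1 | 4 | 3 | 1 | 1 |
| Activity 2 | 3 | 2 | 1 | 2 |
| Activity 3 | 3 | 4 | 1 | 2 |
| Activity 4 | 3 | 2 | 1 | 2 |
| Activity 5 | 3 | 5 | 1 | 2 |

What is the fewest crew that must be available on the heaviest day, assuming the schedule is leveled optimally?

16

Schedule Activity 1@1, Activity 2@1, Activity 3@1, Activity 4@1, Activity 5@1: d1:16  d2:16  d3:16  d4:3  d5:0 — peak 16.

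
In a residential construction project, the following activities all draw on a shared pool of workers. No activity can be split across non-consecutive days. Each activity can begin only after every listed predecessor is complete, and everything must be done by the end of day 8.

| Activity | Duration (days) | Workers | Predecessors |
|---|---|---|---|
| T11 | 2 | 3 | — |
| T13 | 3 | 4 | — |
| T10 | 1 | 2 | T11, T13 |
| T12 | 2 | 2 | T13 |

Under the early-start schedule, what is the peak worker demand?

Early-start schedule: T11@1, T13@1, T10@4, T12@4.
Load per day: day 1: 7, day 2: 7, day 3: 4, day 4: 4, day 5: 2, day 6: 0, day 7: 0, day 8: 0.
Peak is 7.

7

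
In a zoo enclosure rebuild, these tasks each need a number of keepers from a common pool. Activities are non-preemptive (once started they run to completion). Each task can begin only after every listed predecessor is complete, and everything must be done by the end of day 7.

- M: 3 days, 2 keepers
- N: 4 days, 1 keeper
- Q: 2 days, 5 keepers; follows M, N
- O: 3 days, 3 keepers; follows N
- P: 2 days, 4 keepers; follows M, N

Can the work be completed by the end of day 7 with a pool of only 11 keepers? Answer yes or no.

The minimum achievable peak is 12; 11 < 12, so no feasible schedule stays within the cap.

no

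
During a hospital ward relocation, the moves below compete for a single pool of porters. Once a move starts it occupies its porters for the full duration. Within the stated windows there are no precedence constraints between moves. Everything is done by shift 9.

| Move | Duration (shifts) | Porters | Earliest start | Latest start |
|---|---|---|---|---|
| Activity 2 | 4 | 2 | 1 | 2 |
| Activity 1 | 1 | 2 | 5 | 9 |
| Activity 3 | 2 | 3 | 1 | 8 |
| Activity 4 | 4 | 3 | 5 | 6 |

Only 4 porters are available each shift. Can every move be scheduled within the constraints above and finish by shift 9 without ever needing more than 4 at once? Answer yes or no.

no

The minimum achievable peak is 5; 4 < 5, so no feasible schedule stays within the cap.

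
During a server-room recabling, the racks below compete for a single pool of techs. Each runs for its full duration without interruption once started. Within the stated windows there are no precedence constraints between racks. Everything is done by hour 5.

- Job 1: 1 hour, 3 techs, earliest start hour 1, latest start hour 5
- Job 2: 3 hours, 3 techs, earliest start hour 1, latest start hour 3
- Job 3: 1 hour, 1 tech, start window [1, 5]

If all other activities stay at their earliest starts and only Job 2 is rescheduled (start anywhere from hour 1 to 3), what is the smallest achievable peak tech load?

4

Job 2@1: h1:7  h2:3  h3:3  h4:0  h5:0 → peak 7
Job 2@2: h1:4  h2:3  h3:3  h4:3  h5:0 → peak 4
Job 2@3: h1:4  h2:0  h3:3  h4:3  h5:3 → peak 4
Best is Job 2@2, peak 4.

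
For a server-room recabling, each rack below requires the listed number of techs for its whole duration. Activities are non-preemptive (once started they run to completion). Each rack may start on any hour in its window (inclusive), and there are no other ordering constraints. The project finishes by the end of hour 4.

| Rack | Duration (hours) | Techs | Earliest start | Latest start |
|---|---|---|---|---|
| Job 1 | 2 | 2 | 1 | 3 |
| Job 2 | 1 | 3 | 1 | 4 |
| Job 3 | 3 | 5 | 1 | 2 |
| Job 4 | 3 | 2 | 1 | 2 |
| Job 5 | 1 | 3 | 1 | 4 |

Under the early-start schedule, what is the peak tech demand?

15

Early-start schedule: Job 1@1, Job 2@1, Job 3@1, Job 4@1, Job 5@1.
Load per hour: hour 1: 15, hour 2: 9, hour 3: 7, hour 4: 0.
Peak is 15.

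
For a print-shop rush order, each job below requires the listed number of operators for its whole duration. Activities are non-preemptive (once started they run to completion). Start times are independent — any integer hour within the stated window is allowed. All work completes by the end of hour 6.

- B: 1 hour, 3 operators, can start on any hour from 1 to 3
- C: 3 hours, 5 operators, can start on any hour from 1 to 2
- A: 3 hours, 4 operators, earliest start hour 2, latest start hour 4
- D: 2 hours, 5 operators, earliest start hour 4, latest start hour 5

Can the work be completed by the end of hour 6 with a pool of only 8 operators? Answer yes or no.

The minimum achievable peak is 9; 8 < 9, so no feasible schedule stays within the cap.

no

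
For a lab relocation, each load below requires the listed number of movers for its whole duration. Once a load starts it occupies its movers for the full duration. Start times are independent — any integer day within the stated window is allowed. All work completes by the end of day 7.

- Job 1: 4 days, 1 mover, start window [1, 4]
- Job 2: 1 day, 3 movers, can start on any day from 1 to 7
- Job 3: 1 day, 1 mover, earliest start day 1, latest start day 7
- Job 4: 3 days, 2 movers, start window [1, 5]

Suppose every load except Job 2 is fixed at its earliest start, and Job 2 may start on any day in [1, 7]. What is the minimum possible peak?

4

Job 2@1: d1:7  d2:3  d3:3  d4:1  d5:0  d6:0  d7:0 → peak 7
Job 2@2: d1:4  d2:6  d3:3  d4:1  d5:0  d6:0  d7:0 → peak 6
Job 2@3: d1:4  d2:3  d3:6  d4:1  d5:0  d6:0  d7:0 → peak 6
Job 2@4: d1:4  d2:3  d3:3  d4:4  d5:0  d6:0  d7:0 → peak 4
Job 2@5: d1:4  d2:3  d3:3  d4:1  d5:3  d6:0  d7:0 → peak 4
Job 2@6: d1:4  d2:3  d3:3  d4:1  d5:0  d6:3  d7:0 → peak 4
Job 2@7: d1:4  d2:3  d3:3  d4:1  d5:0  d6:0  d7:3 → peak 4
Best is Job 2@4, peak 4.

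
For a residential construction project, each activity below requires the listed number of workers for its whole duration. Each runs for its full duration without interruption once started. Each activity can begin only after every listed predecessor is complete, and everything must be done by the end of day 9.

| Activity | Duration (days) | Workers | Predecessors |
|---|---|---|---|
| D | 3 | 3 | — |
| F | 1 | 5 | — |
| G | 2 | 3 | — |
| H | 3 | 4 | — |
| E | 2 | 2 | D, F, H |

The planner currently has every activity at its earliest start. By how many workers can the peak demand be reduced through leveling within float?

10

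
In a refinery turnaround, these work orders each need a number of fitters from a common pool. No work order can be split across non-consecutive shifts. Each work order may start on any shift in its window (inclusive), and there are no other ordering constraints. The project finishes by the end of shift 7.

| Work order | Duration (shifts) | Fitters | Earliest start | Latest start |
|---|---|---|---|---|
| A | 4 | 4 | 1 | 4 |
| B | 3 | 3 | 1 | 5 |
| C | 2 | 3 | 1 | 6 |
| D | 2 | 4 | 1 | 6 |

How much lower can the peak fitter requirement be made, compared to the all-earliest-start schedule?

7

Early-start peak: s1:14  s2:14  s3:7  s4:4  s5:0  s6:0  s7:0 ⇒ 14.
Leveled (A@1, B@1, C@4, D@5): s1:7  s2:7  s3:7  s4:7  s5:7  s6:4  s7:0 ⇒ 7.
Reduction 14 − 7 = 7.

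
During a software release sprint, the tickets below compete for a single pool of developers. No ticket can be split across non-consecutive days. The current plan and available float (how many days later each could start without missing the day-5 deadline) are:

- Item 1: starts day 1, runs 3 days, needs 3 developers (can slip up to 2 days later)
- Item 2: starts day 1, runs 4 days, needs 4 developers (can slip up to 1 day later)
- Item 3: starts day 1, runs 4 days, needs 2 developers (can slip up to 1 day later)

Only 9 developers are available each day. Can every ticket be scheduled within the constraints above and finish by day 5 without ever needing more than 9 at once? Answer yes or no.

yes

Schedule Item 1@1, Item 2@1, Item 3@1: d1:9  d2:9  d3:9  d4:6  d5:0 — peak 9 ≤ 9.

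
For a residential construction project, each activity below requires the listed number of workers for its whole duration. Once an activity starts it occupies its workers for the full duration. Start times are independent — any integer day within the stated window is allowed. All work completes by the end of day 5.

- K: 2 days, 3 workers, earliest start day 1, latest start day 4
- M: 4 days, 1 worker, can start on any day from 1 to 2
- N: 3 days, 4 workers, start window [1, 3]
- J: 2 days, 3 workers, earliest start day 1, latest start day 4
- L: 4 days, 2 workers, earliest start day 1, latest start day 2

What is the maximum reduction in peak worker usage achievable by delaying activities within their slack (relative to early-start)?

4

Early-start peak: d1:13  d2:13  d3:7  d4:3  d5:0 ⇒ 13.
Leveled (K@1, M@1, N@3, J@1, L@1): d1:9  d2:9  d3:7  d4:7  d5:4 ⇒ 9.
Reduction 13 − 9 = 4.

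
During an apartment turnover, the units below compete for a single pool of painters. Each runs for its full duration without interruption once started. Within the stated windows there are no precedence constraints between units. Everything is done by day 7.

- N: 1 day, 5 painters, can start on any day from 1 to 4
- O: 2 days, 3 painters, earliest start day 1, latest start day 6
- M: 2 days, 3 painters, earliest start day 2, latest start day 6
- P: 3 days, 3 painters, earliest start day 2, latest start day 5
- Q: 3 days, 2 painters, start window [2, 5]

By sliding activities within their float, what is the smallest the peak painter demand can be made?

Early-start (N@1, O@1, M@2, P@2, Q@2) gives peak 11: d1:8  d2:11  d3:8  d4:5  d5:0  d6:0  d7:0.
Shift O→2, P→4, Q→4.
Schedule N@1, O@2, M@2, P@4, Q@4: d1:5  d2:6  d3:6  d4:5  d5:5  d6:5  d7:0 — peak 6.

6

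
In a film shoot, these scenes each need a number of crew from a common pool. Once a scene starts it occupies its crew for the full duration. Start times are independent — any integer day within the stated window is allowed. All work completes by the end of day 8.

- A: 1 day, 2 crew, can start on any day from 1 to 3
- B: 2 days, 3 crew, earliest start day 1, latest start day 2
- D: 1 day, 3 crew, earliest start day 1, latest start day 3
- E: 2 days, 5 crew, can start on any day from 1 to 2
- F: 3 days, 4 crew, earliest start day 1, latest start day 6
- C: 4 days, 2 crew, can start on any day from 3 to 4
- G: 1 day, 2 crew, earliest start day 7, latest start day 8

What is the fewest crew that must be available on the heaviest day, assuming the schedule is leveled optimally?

8

Early-start (A@1, B@1, D@1, E@1, F@1, C@3, G@7) gives peak 17: d1:17  d2:12  d3:6  d4:2  d5:2  d6:2  d7:2  d8:0.
Shift E→2, F→4.
Schedule A@1, B@1, D@1, E@2, F@4, C@3, G@7: d1:8  d2:8  d3:7  d4:6  d5:6  d6:6  d7:2  d8:0 — peak 8.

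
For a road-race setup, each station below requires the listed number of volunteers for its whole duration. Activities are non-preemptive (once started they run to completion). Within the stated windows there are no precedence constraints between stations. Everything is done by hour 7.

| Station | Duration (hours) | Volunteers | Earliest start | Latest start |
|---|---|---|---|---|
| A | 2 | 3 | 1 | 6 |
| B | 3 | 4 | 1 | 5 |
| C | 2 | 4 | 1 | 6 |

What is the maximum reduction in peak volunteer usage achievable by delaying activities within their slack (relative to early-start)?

Early-start peak: h1:11  h2:11  h3:4  h4:0  h5:0  h6:0  h7:0 ⇒ 11.
Leveled (A@1, B@3, C@6): h1:3  h2:3  h3:4  h4:4  h5:4  h6:4  h7:4 ⇒ 4.
Reduction 11 − 4 = 7.

7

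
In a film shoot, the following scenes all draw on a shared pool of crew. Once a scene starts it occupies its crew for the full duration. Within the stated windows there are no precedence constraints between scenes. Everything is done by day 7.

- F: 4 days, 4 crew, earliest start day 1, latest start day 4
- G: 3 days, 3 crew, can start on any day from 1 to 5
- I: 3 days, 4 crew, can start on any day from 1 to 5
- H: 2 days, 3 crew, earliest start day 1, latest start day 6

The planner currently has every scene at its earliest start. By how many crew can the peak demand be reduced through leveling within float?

7

Early-start peak: d1:14  d2:14  d3:11  d4:4  d5:0  d6:0  d7:0 ⇒ 14.
Leveled (F@1, G@1, I@5, H@4): d1:7  d2:7  d3:7  d4:7  d5:7  d6:4  d7:4 ⇒ 7.
Reduction 14 − 7 = 7.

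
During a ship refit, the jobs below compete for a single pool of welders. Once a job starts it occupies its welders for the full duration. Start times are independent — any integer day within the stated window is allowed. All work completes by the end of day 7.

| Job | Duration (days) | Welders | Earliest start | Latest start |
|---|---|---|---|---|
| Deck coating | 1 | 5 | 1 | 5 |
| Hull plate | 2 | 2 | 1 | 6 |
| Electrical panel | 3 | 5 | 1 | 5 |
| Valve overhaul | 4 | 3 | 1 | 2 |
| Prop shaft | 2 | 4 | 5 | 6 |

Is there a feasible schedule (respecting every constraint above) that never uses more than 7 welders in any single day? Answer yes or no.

no

The minimum achievable peak is 8; 7 < 8, so no feasible schedule stays within the cap.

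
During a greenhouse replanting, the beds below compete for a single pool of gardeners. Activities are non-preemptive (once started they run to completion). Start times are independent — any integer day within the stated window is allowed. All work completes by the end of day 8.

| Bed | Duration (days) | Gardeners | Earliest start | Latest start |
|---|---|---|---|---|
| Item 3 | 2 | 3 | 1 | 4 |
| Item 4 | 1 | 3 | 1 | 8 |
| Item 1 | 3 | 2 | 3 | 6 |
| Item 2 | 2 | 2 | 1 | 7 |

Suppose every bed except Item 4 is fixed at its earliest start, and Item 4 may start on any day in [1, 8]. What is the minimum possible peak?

Item 4@1: d1:8  d2:5  d3:2  d4:2  d5:2  d6:0  d7:0  d8:0 → peak 8
Item 4@2: d1:5  d2:8  d3:2  d4:2  d5:2  d6:0  d7:0  d8:0 → peak 8
Item 4@3: d1:5  d2:5  d3:5  d4:2  d5:2  d6:0  d7:0  d8:0 → peak 5
Item 4@4: d1:5  d2:5  d3:2  d4:5  d5:2  d6:0  d7:0  d8:0 → peak 5
Item 4@5: d1:5  d2:5  d3:2  d4:2  d5:5  d6:0  d7:0  d8:0 → peak 5
Item 4@6: d1:5  d2:5  d3:2  d4:2  d5:2  d6:3  d7:0  d8:0 → peak 5
Item 4@7: d1:5  d2:5  d3:2  d4:2  d5:2  d6:0  d7:3  d8:0 → peak 5
Item 4@8: d1:5  d2:5  d3:2  d4:2  d5:2  d6:0  d7:0  d8:3 → peak 5
Best is Item 4@3, peak 5.

5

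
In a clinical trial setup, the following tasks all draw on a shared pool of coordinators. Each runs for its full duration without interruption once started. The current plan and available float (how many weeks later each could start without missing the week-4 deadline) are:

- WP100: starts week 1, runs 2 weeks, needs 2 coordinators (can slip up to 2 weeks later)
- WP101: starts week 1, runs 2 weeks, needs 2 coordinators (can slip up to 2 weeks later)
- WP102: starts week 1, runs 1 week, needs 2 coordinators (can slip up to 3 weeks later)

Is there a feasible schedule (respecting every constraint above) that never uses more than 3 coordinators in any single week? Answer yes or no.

The minimum achievable peak is 4; 3 < 4, so no feasible schedule stays within the cap.

no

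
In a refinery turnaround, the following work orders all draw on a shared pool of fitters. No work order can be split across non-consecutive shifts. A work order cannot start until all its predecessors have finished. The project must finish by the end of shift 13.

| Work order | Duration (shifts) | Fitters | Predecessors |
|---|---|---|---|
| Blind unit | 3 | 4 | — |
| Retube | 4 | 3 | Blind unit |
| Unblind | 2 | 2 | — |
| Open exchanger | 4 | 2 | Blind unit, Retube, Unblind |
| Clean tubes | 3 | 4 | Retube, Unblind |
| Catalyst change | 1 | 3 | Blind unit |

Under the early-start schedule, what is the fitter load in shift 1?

6

At early start, shift 1 has: Blind unit, Unblind.
Demand: 4 + 2 = 6.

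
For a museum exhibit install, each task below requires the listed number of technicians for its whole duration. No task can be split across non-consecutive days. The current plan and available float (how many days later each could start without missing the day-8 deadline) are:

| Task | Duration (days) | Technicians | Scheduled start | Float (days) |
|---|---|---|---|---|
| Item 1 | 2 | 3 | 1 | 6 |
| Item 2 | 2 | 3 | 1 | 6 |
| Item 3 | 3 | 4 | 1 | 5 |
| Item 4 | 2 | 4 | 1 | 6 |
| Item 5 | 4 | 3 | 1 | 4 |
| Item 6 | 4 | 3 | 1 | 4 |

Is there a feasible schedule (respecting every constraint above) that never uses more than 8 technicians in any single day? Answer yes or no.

no

The minimum achievable peak is 9; 8 < 9, so no feasible schedule stays within the cap.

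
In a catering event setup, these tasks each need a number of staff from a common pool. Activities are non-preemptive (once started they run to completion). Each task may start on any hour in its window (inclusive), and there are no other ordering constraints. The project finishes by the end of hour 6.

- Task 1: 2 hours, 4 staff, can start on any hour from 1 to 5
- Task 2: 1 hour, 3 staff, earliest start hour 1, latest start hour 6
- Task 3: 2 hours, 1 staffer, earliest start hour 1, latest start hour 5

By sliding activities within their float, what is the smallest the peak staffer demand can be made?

4

Early-start (Task 1@1, Task 2@1, Task 3@1) gives peak 8: h1:8  h2:5  h3:0  h4:0  h5:0  h6:0.
Shift Task 2→3, Task 3→3.
Schedule Task 1@1, Task 2@3, Task 3@3: h1:4  h2:4  h3:4  h4:1  h5:0  h6:0 — peak 4.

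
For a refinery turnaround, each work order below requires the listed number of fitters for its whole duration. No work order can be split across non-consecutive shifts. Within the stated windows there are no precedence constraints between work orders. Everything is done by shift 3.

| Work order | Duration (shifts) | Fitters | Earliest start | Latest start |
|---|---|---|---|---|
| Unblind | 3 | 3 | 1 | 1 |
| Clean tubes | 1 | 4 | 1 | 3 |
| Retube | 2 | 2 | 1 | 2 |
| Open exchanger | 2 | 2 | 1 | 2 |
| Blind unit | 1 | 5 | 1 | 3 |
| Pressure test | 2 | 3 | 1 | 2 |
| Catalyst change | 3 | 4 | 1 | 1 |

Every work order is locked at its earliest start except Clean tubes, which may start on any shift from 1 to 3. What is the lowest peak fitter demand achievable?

19

Clean tubes@1: s1:23  s2:14  s3:7 → peak 23
Clean tubes@2: s1:19  s2:18  s3:7 → peak 19
Clean tubes@3: s1:19  s2:14  s3:11 → peak 19
Best is Clean tubes@2, peak 19.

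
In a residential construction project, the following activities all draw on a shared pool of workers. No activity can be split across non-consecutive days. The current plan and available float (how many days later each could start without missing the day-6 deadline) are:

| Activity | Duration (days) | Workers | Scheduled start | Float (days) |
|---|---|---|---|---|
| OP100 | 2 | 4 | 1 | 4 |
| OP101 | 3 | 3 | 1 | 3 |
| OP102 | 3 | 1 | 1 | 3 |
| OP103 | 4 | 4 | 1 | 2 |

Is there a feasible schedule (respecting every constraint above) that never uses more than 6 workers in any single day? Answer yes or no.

The minimum achievable peak is 7; 6 < 7, so no feasible schedule stays within the cap.

no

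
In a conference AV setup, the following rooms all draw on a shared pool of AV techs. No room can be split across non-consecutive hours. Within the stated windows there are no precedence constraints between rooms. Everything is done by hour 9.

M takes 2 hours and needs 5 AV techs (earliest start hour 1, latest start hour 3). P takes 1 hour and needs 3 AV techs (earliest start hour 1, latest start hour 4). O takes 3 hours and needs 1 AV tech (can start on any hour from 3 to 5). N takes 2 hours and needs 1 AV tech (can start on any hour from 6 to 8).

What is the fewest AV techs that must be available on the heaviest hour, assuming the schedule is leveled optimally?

5

Early-start (M@1, P@1, O@3, N@6) gives peak 8: h1:8  h2:5  h3:1  h4:1  h5:1  h6:1  h7:1  h8:0  h9:0.
Shift P→3.
Schedule M@1, P@3, O@3, N@6: h1:5  h2:5  h3:4  h4:1  h5:1  h6:1  h7:1  h8:0  h9:0 — peak 5.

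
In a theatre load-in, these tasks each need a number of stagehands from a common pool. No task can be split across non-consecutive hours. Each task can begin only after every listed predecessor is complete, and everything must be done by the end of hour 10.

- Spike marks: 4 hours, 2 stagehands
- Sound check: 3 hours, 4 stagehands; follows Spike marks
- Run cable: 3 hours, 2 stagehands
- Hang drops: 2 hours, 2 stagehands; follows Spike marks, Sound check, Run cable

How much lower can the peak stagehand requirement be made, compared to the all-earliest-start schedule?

Early-start peak: h1:4  h2:4  h3:4  h4:2  h5:4  h6:4  h7:4  h8:2  h9:2  h10:0 ⇒ 4.
Leveled (Spike marks@1, Sound check@5, Run cable@1, Hang drops@8): h1:4  h2:4  h3:4  h4:2  h5:4  h6:4  h7:4  h8:2  h9:2  h10:0 ⇒ 4.
Reduction 4 − 4 = 0.

0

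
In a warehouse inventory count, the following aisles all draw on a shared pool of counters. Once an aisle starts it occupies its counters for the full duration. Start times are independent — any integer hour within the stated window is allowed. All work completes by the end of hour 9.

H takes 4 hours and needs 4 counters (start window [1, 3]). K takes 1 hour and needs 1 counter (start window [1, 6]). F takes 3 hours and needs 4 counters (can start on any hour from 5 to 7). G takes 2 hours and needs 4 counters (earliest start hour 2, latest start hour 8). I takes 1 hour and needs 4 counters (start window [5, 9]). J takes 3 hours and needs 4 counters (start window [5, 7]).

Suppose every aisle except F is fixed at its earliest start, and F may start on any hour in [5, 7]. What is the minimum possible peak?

F@5: h1:5  h2:8  h3:8  h4:4  h5:12  h6:8  h7:8  h8:0  h9:0 → peak 12
F@6: h1:5  h2:8  h3:8  h4:4  h5:8  h6:8  h7:8  h8:4  h9:0 → peak 8
F@7: h1:5  h2:8  h3:8  h4:4  h5:8  h6:4  h7:8  h8:4  h9:4 → peak 8
Best is F@6, peak 8.

8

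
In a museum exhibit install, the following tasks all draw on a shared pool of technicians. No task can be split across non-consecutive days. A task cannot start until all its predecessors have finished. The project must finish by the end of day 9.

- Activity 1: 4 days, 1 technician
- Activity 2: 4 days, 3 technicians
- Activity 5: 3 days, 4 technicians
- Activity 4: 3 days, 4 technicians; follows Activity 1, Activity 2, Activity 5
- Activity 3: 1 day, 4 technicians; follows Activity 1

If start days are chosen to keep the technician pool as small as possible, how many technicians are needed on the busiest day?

Schedule Activity 1@1, Activity 2@1, Activity 5@1, Activity 4@5, Activity 3@5: d1:8  d2:8  d3:8  d4:4  d5:8  d6:4  d7:4  d8:0  d9:0 — peak 8.

8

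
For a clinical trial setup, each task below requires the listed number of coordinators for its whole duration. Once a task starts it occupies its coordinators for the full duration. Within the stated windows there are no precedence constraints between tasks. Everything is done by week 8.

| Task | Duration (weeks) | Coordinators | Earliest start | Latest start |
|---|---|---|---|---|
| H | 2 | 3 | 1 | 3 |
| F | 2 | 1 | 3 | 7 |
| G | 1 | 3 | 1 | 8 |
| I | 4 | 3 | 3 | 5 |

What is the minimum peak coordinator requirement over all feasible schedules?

4

Early-start (H@1, F@3, G@1, I@3) gives peak 6: w1:6  w2:3  w3:4  w4:4  w5:3  w6:3  w7:0  w8:0.
Shift G→3, I→4.
Schedule H@1, F@3, G@3, I@4: w1:3  w2:3  w3:4  w4:4  w5:3  w6:3  w7:3  w8:0 — peak 4.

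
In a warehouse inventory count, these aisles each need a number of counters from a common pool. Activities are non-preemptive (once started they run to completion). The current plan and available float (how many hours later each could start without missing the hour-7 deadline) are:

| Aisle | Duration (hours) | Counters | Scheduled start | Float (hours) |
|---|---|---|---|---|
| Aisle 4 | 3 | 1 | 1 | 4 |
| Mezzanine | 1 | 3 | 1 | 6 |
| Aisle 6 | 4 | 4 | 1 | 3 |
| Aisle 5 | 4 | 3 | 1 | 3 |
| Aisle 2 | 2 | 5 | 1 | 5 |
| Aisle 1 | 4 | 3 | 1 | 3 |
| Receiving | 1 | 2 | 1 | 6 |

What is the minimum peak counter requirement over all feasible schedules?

10

Early-start (Aisle 4@1, Mezzanine@1, Aisle 6@1, Aisle 5@1, Aisle 2@1, Aisle 1@1, Receiving@1) gives peak 21: h1:21  h2:16  h3:11  h4:10  h5:0  h6:0  h7:0.
Shift Aisle 5→2, Aisle 2→6, Aisle 1→4.
Schedule Aisle 4@1, Mezzanine@1, Aisle 6@1, Aisle 5@2, Aisle 2@6, Aisle 1@4, Receiving@1: h1:10  h2:8  h3:8  h4:10  h5:6  h6:8  h7:8 — peak 10.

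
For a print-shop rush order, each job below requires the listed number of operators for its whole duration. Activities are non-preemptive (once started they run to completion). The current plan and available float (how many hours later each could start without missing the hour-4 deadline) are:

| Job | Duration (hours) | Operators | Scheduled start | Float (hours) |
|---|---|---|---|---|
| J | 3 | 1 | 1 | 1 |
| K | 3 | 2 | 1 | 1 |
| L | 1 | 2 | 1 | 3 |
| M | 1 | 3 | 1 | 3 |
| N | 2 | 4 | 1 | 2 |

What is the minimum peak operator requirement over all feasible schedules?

7

Early-start (J@1, K@1, L@1, M@1, N@1) gives peak 12: h1:12  h2:7  h3:3  h4:0.
Shift M→2, N→3.
Schedule J@1, K@1, L@1, M@2, N@3: h1:5  h2:6  h3:7  h4:4 — peak 7.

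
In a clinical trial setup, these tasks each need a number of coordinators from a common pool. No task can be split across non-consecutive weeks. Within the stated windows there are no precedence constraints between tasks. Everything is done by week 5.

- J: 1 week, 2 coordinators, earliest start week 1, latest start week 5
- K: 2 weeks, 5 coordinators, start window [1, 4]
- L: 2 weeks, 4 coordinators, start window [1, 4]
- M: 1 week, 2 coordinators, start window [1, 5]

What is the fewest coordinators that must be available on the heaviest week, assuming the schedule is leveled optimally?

Early-start (J@1, K@1, L@1, M@1) gives peak 13: w1:13  w2:9  w3:0  w4:0  w5:0.
Shift K→2, L→4.
Schedule J@1, K@2, L@4, M@1: w1:4  w2:5  w3:5  w4:4  w5:4 — peak 5.
Total coordinator-weeks = 22 over 5 weeks ⇒ peak ≥ ⌈22/5⌉ = 5, so 5 is optimal.

5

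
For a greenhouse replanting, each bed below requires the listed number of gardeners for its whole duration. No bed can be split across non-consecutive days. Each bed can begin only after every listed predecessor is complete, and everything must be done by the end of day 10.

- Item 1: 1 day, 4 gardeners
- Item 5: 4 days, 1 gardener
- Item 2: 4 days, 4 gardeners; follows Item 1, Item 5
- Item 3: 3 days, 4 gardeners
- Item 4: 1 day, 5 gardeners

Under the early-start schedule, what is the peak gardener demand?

14

Early-start schedule: Item 1@1, Item 5@1, Item 2@5, Item 3@1, Item 4@1.
Load per day: day 1: 14, day 2: 5, day 3: 5, day 4: 1, day 5: 4, day 6: 4, day 7: 4, day 8: 4, day 9: 0, day 10: 0.
Peak is 14.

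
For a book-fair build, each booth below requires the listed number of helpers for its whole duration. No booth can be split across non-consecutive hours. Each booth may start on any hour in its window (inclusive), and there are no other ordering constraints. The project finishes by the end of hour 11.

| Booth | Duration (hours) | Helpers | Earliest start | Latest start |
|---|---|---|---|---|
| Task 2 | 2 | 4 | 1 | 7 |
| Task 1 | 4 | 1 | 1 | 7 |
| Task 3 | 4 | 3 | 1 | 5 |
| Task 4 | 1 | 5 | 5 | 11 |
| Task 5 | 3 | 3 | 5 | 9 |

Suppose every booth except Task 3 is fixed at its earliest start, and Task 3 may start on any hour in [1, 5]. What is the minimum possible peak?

8

Task 3@1: h1:8  h2:8  h3:4  h4:4  h5:8  h6:3  h7:3  h8:0  h9:0  h10:0  h11:0 → peak 8
Task 3@2: h1:5  h2:8  h3:4  h4:4  h5:11  h6:3  h7:3  h8:0  h9:0  h10:0  h11:0 → peak 11
Task 3@3: h1:5  h2:5  h3:4  h4:4  h5:11  h6:6  h7:3  h8:0  h9:0  h10:0  h11:0 → peak 11
Task 3@4: h1:5  h2:5  h3:1  h4:4  h5:11  h6:6  h7:6  h8:0  h9:0  h10:0  h11:0 → peak 11
Task 3@5: h1:5  h2:5  h3:1  h4:1  h5:11  h6:6  h7:6  h8:3  h9:0  h10:0  h11:0 → peak 11
Best is Task 3@1, peak 8.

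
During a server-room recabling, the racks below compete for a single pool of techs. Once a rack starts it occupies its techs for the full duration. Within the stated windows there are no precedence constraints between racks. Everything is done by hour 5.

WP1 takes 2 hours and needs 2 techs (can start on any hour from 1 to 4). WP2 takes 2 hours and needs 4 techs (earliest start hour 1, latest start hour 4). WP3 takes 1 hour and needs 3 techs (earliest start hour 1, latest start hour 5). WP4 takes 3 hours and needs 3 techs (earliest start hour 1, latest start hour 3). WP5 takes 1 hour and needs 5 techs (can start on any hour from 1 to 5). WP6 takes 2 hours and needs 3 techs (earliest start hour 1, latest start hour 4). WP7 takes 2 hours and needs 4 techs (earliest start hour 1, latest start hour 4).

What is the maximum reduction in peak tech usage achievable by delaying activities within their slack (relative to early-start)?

15

Early-start peak: h1:24  h2:16  h3:3  h4:0  h5:0 ⇒ 24.
Leveled (WP1@1, WP2@1, WP3@3, WP4@1, WP5@5, WP6@3, WP7@4): h1:9  h2:9  h3:9  h4:7  h5:9 ⇒ 9.
Reduction 24 − 9 = 15.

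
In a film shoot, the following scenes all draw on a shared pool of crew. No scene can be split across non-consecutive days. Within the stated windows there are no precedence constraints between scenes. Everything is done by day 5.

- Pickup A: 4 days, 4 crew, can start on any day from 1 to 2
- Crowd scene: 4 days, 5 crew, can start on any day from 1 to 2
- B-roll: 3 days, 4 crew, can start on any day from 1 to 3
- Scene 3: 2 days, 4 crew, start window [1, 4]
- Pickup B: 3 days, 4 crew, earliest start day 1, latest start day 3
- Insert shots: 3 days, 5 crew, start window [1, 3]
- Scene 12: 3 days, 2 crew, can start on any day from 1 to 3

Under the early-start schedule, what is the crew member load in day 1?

At early start, day 1 has: Pickup A, Crowd scene, B-roll, Scene 3, Pickup B, Insert shots, Scene 12.
Demand: 4 + 5 + 4 + 4 + 4 + 5 + 2 = 28.

28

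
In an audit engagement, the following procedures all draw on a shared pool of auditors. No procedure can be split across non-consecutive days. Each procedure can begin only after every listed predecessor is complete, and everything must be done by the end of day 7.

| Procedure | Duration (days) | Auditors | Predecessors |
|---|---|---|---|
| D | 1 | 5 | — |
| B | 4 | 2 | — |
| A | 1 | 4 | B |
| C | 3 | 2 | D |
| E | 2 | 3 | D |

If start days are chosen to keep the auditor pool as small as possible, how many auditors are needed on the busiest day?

5

Early-start (D@1, B@1, A@5, C@2, E@2) gives peak 7: d1:7  d2:7  d3:7  d4:4  d5:4  d6:0  d7:0.
Shift B→2, A→7, E→5.
Schedule D@1, B@2, A@7, C@2, E@5: d1:5  d2:4  d3:4  d4:4  d5:5  d6:3  d7:4 — peak 5.
Total auditor-days = 29 over 7 days ⇒ peak ≥ ⌈29/7⌉ = 5, so 5 is optimal.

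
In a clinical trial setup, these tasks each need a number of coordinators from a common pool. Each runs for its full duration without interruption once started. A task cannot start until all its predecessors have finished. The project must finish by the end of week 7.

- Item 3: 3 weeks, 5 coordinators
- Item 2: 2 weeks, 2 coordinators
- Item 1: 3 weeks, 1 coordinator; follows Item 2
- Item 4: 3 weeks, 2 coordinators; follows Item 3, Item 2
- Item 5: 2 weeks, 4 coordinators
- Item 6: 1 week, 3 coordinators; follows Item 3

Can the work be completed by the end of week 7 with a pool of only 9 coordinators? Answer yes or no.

yes

Schedule Item 3@1, Item 2@1, Item 1@3, Item 4@4, Item 5@4, Item 6@6: w1:7  w2:7  w3:6  w4:7  w5:7  w6:5  w7:0 — peak 7 ≤ 9.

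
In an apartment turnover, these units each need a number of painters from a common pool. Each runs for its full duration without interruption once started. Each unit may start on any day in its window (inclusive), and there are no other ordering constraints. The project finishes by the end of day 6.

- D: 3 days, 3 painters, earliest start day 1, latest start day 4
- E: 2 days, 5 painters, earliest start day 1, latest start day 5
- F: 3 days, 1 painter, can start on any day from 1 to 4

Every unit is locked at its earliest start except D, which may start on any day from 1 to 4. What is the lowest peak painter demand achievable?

D@1: d1:9  d2:9  d3:4  d4:0  d5:0  d6:0 → peak 9
D@2: d1:6  d2:9  d3:4  d4:3  d5:0  d6:0 → peak 9
D@3: d1:6  d2:6  d3:4  d4:3  d5:3  d6:0 → peak 6
D@4: d1:6  d2:6  d3:1  d4:3  d5:3  d6:3 → peak 6
Best is D@3, peak 6.

6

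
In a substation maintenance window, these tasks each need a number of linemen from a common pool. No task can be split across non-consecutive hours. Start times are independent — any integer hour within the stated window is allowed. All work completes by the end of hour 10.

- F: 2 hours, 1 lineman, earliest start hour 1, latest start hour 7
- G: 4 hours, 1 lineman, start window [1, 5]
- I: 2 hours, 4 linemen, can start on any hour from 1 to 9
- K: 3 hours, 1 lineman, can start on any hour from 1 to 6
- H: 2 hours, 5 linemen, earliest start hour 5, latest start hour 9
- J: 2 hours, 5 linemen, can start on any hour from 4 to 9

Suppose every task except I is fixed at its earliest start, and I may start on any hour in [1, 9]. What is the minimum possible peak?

I@1: h1:7  h2:7  h3:2  h4:6  h5:10  h6:5  h7:0  h8:0  h9:0  h10:0 → peak 10
I@2: h1:3  h2:7  h3:6  h4:6  h5:10  h6:5  h7:0  h8:0  h9:0  h10:0 → peak 10
I@3: h1:3  h2:3  h3:6  h4:10  h5:10  h6:5  h7:0  h8:0  h9:0  h10:0 → peak 10
I@4: h1:3  h2:3  h3:2  h4:10  h5:14  h6:5  h7:0  h8:0  h9:0  h10:0 → peak 14
I@5: h1:3  h2:3  h3:2  h4:6  h5:14  h6:9  h7:0  h8:0  h9:0  h10:0 → peak 14
I@6: h1:3  h2:3  h3:2  h4:6  h5:10  h6:9  h7:4  h8:0  h9:0  h10:0 → peak 10
I@7: h1:3  h2:3  h3:2  h4:6  h5:10  h6:5  h7:4  h8:4  h9:0  h10:0 → peak 10
I@8: h1:3  h2:3  h3:2  h4:6  h5:10  h6:5  h7:0  h8:4  h9:4  h10:0 → peak 10
I@9: h1:3  h2:3  h3:2  h4:6  h5:10  h6:5  h7:0  h8:0  h9:4  h10:4 → peak 10
Best is I@1, peak 10.

10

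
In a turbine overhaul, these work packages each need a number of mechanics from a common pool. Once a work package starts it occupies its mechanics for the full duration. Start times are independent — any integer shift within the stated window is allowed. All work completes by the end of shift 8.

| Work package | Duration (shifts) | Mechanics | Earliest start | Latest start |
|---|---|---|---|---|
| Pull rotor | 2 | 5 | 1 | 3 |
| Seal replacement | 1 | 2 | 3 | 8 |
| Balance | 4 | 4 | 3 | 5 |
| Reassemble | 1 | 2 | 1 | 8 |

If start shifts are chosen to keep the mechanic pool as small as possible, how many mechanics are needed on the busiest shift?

Early-start (Pull rotor@1, Seal replacement@3, Balance@3, Reassemble@1) gives peak 7: s1:7  s2:5  s3:6  s4:4  s5:4  s6:4  s7:0  s8:0.
Shift Balance→4, Reassemble→3.
Schedule Pull rotor@1, Seal replacement@3, Balance@4, Reassemble@3: s1:5  s2:5  s3:4  s4:4  s5:4  s6:4  s7:4  s8:0 — peak 5.

5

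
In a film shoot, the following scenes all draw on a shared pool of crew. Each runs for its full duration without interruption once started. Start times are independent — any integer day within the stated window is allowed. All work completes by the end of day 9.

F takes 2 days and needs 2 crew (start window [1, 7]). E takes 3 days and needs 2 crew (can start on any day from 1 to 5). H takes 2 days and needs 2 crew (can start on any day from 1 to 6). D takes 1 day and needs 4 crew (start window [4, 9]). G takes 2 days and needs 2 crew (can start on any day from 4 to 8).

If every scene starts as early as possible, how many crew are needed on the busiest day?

Early-start schedule: F@1, E@1, H@1, D@4, G@4.
Load per day: day 1: 6, day 2: 6, day 3: 2, day 4: 6, day 5: 2, day 6: 0, day 7: 0, day 8: 0, day 9: 0.
Peak is 6.

6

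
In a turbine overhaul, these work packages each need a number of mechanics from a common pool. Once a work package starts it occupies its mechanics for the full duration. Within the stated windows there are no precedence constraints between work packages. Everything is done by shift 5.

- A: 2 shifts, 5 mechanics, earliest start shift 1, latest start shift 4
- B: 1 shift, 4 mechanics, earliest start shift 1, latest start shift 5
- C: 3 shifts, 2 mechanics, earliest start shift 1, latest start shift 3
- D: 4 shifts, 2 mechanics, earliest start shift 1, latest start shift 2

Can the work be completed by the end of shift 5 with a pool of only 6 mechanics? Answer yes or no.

The minimum achievable peak is 7; 6 < 7, so no feasible schedule stays within the cap.

no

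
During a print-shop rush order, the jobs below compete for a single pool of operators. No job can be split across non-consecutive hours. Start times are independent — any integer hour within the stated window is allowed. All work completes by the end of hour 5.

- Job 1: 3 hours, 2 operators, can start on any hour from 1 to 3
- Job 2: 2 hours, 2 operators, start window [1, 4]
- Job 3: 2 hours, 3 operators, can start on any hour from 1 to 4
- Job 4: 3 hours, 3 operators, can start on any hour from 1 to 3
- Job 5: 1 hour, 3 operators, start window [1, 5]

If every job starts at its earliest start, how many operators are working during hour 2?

10

At early start, hour 2 has: Job 1, Job 2, Job 3, Job 4.
Demand: 2 + 2 + 3 + 3 = 10.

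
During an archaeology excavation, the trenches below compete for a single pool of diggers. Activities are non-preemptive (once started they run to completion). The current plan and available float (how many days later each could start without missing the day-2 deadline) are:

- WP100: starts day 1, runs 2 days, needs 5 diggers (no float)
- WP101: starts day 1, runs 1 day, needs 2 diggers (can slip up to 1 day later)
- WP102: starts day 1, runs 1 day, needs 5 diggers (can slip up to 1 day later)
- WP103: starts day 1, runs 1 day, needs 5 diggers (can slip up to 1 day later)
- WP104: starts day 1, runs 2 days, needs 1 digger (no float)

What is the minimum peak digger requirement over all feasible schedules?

13

Early-start (WP100@1, WP101@1, WP102@1, WP103@1, WP104@1) gives peak 18: d1:18  d2:6.
Shift WP103→2.
Schedule WP100@1, WP101@1, WP102@1, WP103@2, WP104@1: d1:13  d2:11 — peak 13.
No arrangement of the 8 feasible schedules does better.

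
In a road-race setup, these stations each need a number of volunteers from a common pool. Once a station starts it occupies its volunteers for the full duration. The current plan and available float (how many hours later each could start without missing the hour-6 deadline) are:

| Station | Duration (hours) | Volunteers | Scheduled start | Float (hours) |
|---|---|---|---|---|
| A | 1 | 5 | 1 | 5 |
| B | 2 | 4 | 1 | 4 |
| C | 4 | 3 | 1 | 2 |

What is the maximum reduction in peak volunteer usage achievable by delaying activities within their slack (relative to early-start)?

Early-start peak: h1:12  h2:7  h3:3  h4:3  h5:0  h6:0 ⇒ 12.
Leveled (A@1, B@2, C@2): h1:5  h2:7  h3:7  h4:3  h5:3  h6:0 ⇒ 7.
Reduction 12 − 7 = 5.

5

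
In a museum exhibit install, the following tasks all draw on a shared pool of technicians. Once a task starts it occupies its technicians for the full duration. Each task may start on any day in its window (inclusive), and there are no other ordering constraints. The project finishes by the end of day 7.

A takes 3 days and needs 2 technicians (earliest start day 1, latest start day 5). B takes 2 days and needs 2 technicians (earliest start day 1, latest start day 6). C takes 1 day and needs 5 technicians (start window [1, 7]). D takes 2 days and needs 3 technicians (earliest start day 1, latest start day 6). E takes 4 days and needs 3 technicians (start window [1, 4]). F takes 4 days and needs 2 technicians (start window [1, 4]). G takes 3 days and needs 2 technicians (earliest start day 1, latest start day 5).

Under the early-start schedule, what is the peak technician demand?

19

Early-start schedule: A@1, B@1, C@1, D@1, E@1, F@1, G@1.
Load per day: day 1: 19, day 2: 14, day 3: 9, day 4: 5, day 5: 0, day 6: 0, day 7: 0.
Peak is 19.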